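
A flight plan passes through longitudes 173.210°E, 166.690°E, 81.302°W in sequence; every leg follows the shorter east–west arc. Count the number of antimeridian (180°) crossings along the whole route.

Leg 1: +173.210° → +166.690°, shortest Δλ = -6.52° (west) — does not cross 180°.
Leg 2: +166.690° → -81.302°, shortest Δλ = 112.008° (east) — crosses 180°.
Total crossings: 1.

1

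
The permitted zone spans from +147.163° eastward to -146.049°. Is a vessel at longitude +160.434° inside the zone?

Band width going east from +147.163° to -146.049°: ((-146.049 − 147.163) mod 360) = 66.788°.
Offset of +160.434° east of the west edge: ((160.434 − 147.163) mod 360) = 13.271°.
13.271° ≤ 66.788° ⇒ inside.

Yes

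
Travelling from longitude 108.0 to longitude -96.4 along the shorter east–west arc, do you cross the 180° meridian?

Yes

Naïve |-96.4 − 108.0| = 204.4° > 180°, so the shorter arc goes the other way round — across 180°.
Signed shortest Δλ = ((-96.4 − 108.0 + 180) mod 360) − 180 = 155.6°.
Going east by 155.6° from +108.0° passes through 180° before reaching -96.4°.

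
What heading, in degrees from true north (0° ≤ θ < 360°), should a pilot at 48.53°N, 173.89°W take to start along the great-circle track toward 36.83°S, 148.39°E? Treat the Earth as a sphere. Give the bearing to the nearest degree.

209°

Δλ = 148.39 − -173.89 = 322.28°; wrapped into (−180°, 180°]: -37.72°.
θ = atan2( sin Δλ · cos φ₂ , cos φ₁ · sin φ₂ − sin φ₁ · cos φ₂ · cos Δλ )
  = atan2(-0.48970, -0.87138) = -150.665° → normalised to [0°, 360°): 209.335°.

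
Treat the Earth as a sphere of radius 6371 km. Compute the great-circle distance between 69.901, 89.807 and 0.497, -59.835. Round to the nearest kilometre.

Δλ = -59.835 − 89.807 = -149.642°.
Δφ = 0.497 − 69.901 = -69.404°.
a = sin²(Δφ/2) + cos φ₁ · cos φ₂ · sin²(Δλ/2) = 0.644184.
c = 2·atan2(√a, √(1−a)) = 1.86332 rad → d = 6371·c ≈ 11871.20 km.

11871 km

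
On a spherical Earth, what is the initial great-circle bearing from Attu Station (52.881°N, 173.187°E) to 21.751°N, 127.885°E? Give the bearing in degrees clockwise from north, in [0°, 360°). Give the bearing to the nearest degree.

246°

Δλ = 127.885 − 173.187 = -45.302°.
θ = atan2( sin Δλ · cos φ₂ , cos φ₁ · sin φ₂ − sin φ₁ · cos φ₂ · cos Δλ )
  = atan2(-0.66022, -0.29729) = -114.242° → normalised to [0°, 360°): 245.758°.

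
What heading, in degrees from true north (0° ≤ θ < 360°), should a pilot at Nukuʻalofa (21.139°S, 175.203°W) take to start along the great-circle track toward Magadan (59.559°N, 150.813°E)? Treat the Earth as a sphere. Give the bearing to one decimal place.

Δλ = 150.813 − -175.203 = 326.016°; wrapped into (−180°, 180°]: -33.984°.
θ = atan2( sin Δλ · cos φ₂ , cos φ₁ · sin φ₂ − sin φ₁ · cos φ₂ · cos Δλ )
  = atan2(-0.28320, 0.95564) = -16.507° → normalised to [0°, 360°): 343.493°.

343.5°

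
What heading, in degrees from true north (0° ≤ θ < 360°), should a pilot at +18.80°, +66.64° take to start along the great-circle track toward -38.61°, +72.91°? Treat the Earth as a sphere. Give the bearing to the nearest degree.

Δλ = 72.91 − 66.64 = 6.27°.
θ = atan2( sin Δλ · cos φ₂ , cos φ₁ · sin φ₂ − sin φ₁ · cos φ₂ · cos Δλ )
  = atan2(0.08534, -0.84104) = 174.206° → normalised to [0°, 360°): 174.206°.

174°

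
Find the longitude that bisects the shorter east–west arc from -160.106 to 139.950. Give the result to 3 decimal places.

Signed shortest Δλ from -160.106° to +139.950° is -59.944°.
Midpoint longitude = -160.106° + (-59.944°)/2 = -160.106° − 29.972° = -190.078°.
Normalise into (−180°, 180°]: +169.922°.
(The naïve average (-160.106 + +139.950)/2 = -10.078° is on the wrong side of the globe.)

+169.922°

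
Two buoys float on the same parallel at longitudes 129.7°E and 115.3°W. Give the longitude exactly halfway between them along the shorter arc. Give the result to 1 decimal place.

Signed shortest Δλ from +129.7° to -115.3° is +115.0°.
Midpoint longitude = +129.7° + (+115.0°)/2 = +129.7° + 57.5° = +187.2°.
Normalise into (−180°, 180°]: -172.8°.
(The naïve average (+129.7 + -115.3)/2 = 7.2° is on the wrong side of the globe.)

172.8°W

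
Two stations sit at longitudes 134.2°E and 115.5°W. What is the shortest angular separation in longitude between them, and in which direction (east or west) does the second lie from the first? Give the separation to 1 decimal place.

110.3° east

Raw difference: -115.5 − 134.2 = -249.7°.
Normalise into (−180°, 180°]: -249.7° + 360° = 110.3°.
Positive ⇒ the second point lies to the east; separation 110.3°.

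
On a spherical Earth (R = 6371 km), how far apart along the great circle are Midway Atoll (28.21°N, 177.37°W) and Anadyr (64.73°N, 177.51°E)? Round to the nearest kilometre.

4077 km

Δλ = 177.51 − -177.37 = 354.88°; wrapped into (−180°, 180°]: -5.12°.
Δφ = 64.73 − 28.21 = 36.52°.
a = sin²(Δφ/2) + cos φ₁ · cos φ₂ · sin²(Δλ/2) = 0.098926.
c = 2·atan2(√a, √(1−a)) = 0.63991 rad → d = 6371·c ≈ 4076.88 km.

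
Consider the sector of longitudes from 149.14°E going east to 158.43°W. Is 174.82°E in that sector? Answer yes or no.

Band width going east from +149.14° to -158.43°: ((-158.43 − 149.14) mod 360) = 52.43°.
Offset of +174.82° east of the west edge: ((174.82 − 149.14) mod 360) = 25.68°.
25.68° ≤ 52.43° ⇒ inside.

Yes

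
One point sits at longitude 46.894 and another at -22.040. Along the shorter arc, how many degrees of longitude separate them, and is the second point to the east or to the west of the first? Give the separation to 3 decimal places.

Raw difference: -22.040 − 46.894 = -68.934°.
Normalise into (−180°, 180°]: -68.934° stays -68.934°.
Negative ⇒ the second point lies to the west; separation 68.934°.

68.934° west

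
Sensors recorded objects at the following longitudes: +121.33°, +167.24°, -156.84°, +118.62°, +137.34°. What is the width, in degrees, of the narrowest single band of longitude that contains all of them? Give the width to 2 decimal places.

84.54°

Sort the longitudes: -156.84°, +118.62°, +121.33°, +137.34°, +167.24°.
Eastward gaps between consecutive values (wrapping around): 275.46°, 2.71°, 16.01°, 29.90°, 35.92°.
Largest gap = 275.46° ⇒ minimal covering band is its complement: 360° − 275.46° = 84.54°.
Band runs from +118.62° eastward to -156.84°, crossing the antimeridian.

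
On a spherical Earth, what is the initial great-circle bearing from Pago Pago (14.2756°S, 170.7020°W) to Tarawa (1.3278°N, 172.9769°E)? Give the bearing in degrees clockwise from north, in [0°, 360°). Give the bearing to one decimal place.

312.7°

Δλ = 172.9769 − -170.7020 = 343.6789°; wrapped into (−180°, 180°]: -16.3211°.
θ = atan2( sin Δλ · cos φ₂ , cos φ₁ · sin φ₂ − sin φ₁ · cos φ₂ · cos Δλ )
  = atan2(-0.28094, 0.25904) = -47.323° → normalised to [0°, 360°): 312.677°.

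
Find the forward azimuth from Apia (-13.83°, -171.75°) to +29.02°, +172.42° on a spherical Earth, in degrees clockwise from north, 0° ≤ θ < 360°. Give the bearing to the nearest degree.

340°

Δλ = 172.42 − -171.75 = 344.17°; wrapped into (−180°, 180°]: -15.83°.
θ = atan2( sin Δλ · cos φ₂ , cos φ₁ · sin φ₂ − sin φ₁ · cos φ₂ · cos Δλ )
  = atan2(-0.23854, 0.67215) = -19.539° → normalised to [0°, 360°): 340.461°.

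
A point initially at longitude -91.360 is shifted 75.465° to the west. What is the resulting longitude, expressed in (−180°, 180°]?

-166.825°

Start at -91.360°; shift −75.465° → -166.825°.
-166.825° already lies in (−180°, 180°].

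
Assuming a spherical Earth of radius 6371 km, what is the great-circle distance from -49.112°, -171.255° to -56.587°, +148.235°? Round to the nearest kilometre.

Δλ = 148.235 − -171.255 = 319.490°; wrapped into (−180°, 180°]: -40.510°.
Δφ = -56.587 − -49.112 = -7.475°.
a = sin²(Δφ/2) + cos φ₁ · cos φ₂ · sin²(Δλ/2) = 0.047451.
c = 2·atan2(√a, √(1−a)) = 0.43919 rad → d = 6371·c ≈ 2798.07 km.

2798 km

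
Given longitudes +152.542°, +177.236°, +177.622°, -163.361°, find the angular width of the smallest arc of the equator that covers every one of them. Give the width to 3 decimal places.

Sort the longitudes: -163.361°, +152.542°, +177.236°, +177.622°.
Eastward gaps between consecutive values (wrapping around): 315.903°, 24.694°, 0.386°, 19.017°.
Largest gap = 315.903° ⇒ minimal covering band is its complement: 360° − 315.903° = 44.097°.
Band runs from +152.542° eastward to -163.361°, crossing the antimeridian.

44.097°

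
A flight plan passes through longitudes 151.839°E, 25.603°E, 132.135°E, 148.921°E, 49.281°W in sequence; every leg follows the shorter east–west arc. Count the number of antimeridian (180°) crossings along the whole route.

Leg 1: +151.839° → +25.603°, shortest Δλ = -126.236° (west) — does not cross 180°.
Leg 2: +25.603° → +132.135°, shortest Δλ = 106.532° (east) — does not cross 180°.
Leg 3: +132.135° → +148.921°, shortest Δλ = 16.786° (east) — does not cross 180°.
Leg 4: +148.921° → -49.281°, shortest Δλ = 161.798° (east) — crosses 180°.
Total crossings: 1.

1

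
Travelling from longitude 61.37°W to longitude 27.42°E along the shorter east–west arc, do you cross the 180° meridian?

No

Signed shortest Δλ = ((27.42 − -61.37 + 180) mod 360) − 180 = 88.79°.
Going east by 88.79° from -61.37° reaches +27.42° without touching 180°.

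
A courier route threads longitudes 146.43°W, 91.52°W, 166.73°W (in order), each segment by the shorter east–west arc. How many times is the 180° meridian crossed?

0

Leg 1: -146.43° → -91.52°, shortest Δλ = 54.91° (east) — does not cross 180°.
Leg 2: -91.52° → -166.73°, shortest Δλ = -75.21° (west) — does not cross 180°.
Total crossings: 0.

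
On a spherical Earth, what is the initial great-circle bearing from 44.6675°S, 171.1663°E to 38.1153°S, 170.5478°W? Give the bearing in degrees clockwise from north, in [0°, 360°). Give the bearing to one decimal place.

Δλ = -170.5478 − 171.1663 = -341.7141°; wrapped into (−180°, 180°]: 18.2859°.
θ = atan2( sin Δλ · cos φ₂ , cos φ₁ · sin φ₂ − sin φ₁ · cos φ₂ · cos Δλ )
  = atan2(0.24686, 0.08618) = 70.756° → normalised to [0°, 360°): 70.756°.

70.8°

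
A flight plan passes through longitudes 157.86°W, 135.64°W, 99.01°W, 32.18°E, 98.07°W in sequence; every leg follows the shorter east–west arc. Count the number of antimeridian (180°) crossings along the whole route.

0

Leg 1: -157.86° → -135.64°, shortest Δλ = 22.22° (east) — does not cross 180°.
Leg 2: -135.64° → -99.01°, shortest Δλ = 36.63° (east) — does not cross 180°.
Leg 3: -99.01° → +32.18°, shortest Δλ = 131.19° (east) — does not cross 180°.
Leg 4: +32.18° → -98.07°, shortest Δλ = -130.25° (west) — does not cross 180°.
Total crossings: 0.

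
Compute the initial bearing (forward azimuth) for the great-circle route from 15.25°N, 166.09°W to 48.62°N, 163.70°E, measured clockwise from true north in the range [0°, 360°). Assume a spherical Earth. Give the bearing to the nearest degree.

Δλ = 163.70 − -166.09 = 329.79°; wrapped into (−180°, 180°]: -30.21°.
θ = atan2( sin Δλ · cos φ₂ , cos φ₁ · sin φ₂ − sin φ₁ · cos φ₂ · cos Δλ )
  = atan2(-0.33262, 0.57366) = -30.106° → normalised to [0°, 360°): 329.894°.

330°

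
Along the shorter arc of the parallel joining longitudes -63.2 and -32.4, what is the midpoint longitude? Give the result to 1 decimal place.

-47.8°

Signed shortest Δλ from -63.2° to -32.4° is +30.8°.
Midpoint longitude = -63.2° + (+30.8°)/2 = -63.2° + 15.4° = -47.8°.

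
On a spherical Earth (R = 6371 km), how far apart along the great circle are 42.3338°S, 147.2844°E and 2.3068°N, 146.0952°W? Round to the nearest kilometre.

Δλ = -146.0952 − 147.2844 = -293.3796°; wrapped into (−180°, 180°]: 66.6204°.
Δφ = 2.3068 − -42.3338 = 44.6406°.
a = sin²(Δφ/2) + cos φ₁ · cos φ₂ · sin²(Δλ/2) = 0.367000.
c = 2·atan2(√a, √(1−a)) = 1.30156 rad → d = 6371·c ≈ 8292.21 km.

8292 km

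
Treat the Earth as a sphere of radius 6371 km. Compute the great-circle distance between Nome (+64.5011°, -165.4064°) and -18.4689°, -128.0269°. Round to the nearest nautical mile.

Δλ = -128.0269 − -165.4064 = 37.3795°.
Δφ = -18.4689 − 64.5011 = -82.9700°.
a = sin²(Δφ/2) + cos φ₁ · cos φ₂ · sin²(Δλ/2) = 0.480734.
c = 2·atan2(√a, √(1−a)) = 1.53225 rad → d = 6371·c ≈ 9761.99 km ≈ 5271.05 nmi.

5271 nmi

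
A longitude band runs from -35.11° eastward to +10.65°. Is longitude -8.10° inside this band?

Yes

Band width going east from -35.11° to +10.65°: ((10.65 − -35.11) mod 360) = 45.76°.
Offset of -8.10° east of the west edge: ((-8.10 − -35.11) mod 360) = 27.01°.
27.01° ≤ 45.76° ⇒ inside.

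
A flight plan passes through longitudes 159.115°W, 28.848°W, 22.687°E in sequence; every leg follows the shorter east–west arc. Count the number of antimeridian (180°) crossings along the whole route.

0

Leg 1: -159.115° → -28.848°, shortest Δλ = 130.267° (east) — does not cross 180°.
Leg 2: -28.848° → +22.687°, shortest Δλ = 51.535° (east) — does not cross 180°.
Total crossings: 0.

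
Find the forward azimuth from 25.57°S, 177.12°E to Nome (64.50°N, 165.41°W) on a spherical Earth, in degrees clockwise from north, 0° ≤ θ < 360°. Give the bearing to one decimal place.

7.4°

Δλ = -165.41 − 177.12 = -342.53°; wrapped into (−180°, 180°]: 17.47°.
θ = atan2( sin Δλ · cos φ₂ , cos φ₁ · sin φ₂ − sin φ₁ · cos φ₂ · cos Δλ )
  = atan2(0.12924, 0.99143) = 7.427° → normalised to [0°, 360°): 7.427°.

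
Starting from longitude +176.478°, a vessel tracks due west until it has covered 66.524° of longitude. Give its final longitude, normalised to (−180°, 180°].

+109.954°

Start at +176.478°; shift −66.524° → +109.954°.
+109.954° already lies in (−180°, 180°].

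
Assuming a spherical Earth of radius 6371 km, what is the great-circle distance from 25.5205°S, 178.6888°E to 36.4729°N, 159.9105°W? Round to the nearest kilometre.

7249 km

Δλ = -159.9105 − 178.6888 = -338.5993°; wrapped into (−180°, 180°]: 21.4007°.
Δφ = 36.4729 − -25.5205 = 61.9934°.
a = sin²(Δφ/2) + cos φ₁ · cos φ₂ · sin²(Δλ/2) = 0.290231.
c = 2·atan2(√a, √(1−a)) = 1.13786 rad → d = 6371·c ≈ 7249.30 km.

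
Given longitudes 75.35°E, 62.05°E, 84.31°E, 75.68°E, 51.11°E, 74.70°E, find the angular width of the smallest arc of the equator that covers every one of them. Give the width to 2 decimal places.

Sort the longitudes: +51.11°, +62.05°, +74.70°, +75.35°, +75.68°, +84.31°.
Eastward gaps between consecutive values (wrapping around): 10.94°, 12.65°, 0.65°, 0.33°, 8.63°, 326.80°.
Largest gap = 326.80° ⇒ minimal covering band is its complement: 360° − 326.80° = 33.20°.
Band runs from +51.11° eastward to +84.31°.

33.20°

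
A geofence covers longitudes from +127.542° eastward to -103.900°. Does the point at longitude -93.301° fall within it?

No

Band width going east from +127.542° to -103.900°: ((-103.900 − 127.542) mod 360) = 128.558°.
Offset of -93.301° east of the west edge: ((-93.301 − 127.542) mod 360) = 139.157°.
139.157° > 128.558° ⇒ outside.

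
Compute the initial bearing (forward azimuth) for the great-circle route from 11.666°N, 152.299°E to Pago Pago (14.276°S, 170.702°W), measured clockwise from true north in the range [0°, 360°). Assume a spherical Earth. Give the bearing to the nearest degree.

124°

Δλ = -170.702 − 152.299 = -323.001°; wrapped into (−180°, 180°]: 36.999°.
θ = atan2( sin Δλ · cos φ₂ , cos φ₁ · sin φ₂ − sin φ₁ · cos φ₂ · cos Δλ )
  = atan2(0.58322, -0.39800) = 124.311° → normalised to [0°, 360°): 124.311°.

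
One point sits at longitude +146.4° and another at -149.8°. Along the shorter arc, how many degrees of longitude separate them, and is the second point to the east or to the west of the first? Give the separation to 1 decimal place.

Raw difference: -149.8 − 146.4 = -296.2°.
Normalise into (−180°, 180°]: -296.2° + 360° = 63.8°.
Positive ⇒ the second point lies to the east; separation 63.8°.

63.8° east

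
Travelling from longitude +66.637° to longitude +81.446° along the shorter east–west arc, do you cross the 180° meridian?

No

Signed shortest Δλ = ((81.446 − 66.637 + 180) mod 360) − 180 = 14.809°.
Going east by 14.809° from +66.637° reaches +81.446° without touching 180°.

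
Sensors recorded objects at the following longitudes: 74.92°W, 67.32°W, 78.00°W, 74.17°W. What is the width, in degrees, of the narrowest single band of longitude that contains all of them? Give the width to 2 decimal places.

10.68°

Sort the longitudes: -78.00°, -74.92°, -74.17°, -67.32°.
Eastward gaps between consecutive values (wrapping around): 3.08°, 0.75°, 6.85°, 349.32°.
Largest gap = 349.32° ⇒ minimal covering band is its complement: 360° − 349.32° = 10.68°.
Band runs from -78.00° eastward to -67.32°.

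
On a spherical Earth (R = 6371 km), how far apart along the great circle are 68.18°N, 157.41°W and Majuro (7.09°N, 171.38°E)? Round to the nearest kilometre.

Δλ = 171.38 − -157.41 = 328.79°; wrapped into (−180°, 180°]: -31.21°.
Δφ = 7.09 − 68.18 = -61.09°.
a = sin²(Δφ/2) + cos φ₁ · cos φ₂ · sin²(Δλ/2) = 0.284974.
c = 2·atan2(√a, √(1−a)) = 1.12624 rad → d = 6371·c ≈ 7175.31 km.

7175 km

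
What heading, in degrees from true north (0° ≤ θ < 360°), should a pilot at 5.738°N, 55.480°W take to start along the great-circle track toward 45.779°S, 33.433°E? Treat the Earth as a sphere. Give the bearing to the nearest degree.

136°

Δλ = 33.433 − -55.480 = 88.913°.
θ = atan2( sin Δλ · cos φ₂ , cos φ₁ · sin φ₂ − sin φ₁ · cos φ₂ · cos Δλ )
  = atan2(0.69730, -0.71439) = 135.693° → normalised to [0°, 360°): 135.693°.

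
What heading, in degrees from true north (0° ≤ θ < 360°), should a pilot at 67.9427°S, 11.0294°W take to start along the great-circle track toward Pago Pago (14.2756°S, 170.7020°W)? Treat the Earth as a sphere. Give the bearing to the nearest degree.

200°

Δλ = -170.7020 − -11.0294 = -159.6726°.
θ = atan2( sin Δλ · cos φ₂ , cos φ₁ · sin φ₂ − sin φ₁ · cos φ₂ · cos Δλ )
  = atan2(-0.33666, -0.93485) = -160.195° → normalised to [0°, 360°): 199.805°.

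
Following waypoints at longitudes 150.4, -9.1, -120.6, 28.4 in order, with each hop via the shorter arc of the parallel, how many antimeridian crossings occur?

0

Leg 1: +150.4° → -9.1°, shortest Δλ = -159.5° (west) — does not cross 180°.
Leg 2: -9.1° → -120.6°, shortest Δλ = -111.5° (west) — does not cross 180°.
Leg 3: -120.6° → +28.4°, shortest Δλ = 149.0° (east) — does not cross 180°.
Total crossings: 0.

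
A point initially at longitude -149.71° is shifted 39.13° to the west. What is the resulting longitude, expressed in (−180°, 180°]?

Start at -149.71°; shift −39.13° → -188.84°.
-188.84° lies outside (−180°, 180°]; add 360° → +171.16°.

+171.16°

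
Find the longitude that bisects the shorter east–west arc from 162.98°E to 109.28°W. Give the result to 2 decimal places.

153.15°W

Signed shortest Δλ from +162.98° to -109.28° is +87.74°.
Midpoint longitude = +162.98° + (+87.74°)/2 = +162.98° + 43.87° = +206.85°.
Normalise into (−180°, 180°]: -153.15°.
(The naïve average (+162.98 + -109.28)/2 = 26.85° is on the wrong side of the globe.)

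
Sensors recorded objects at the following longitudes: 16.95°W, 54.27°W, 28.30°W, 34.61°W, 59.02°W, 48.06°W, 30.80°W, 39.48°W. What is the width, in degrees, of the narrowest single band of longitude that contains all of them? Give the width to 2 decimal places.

42.07°

Sort the longitudes: -59.02°, -54.27°, -48.06°, -39.48°, -34.61°, -30.80°, -28.30°, -16.95°.
Eastward gaps between consecutive values (wrapping around): 4.75°, 6.21°, 8.58°, 4.87°, 3.81°, 2.50°, 11.35°, 317.93°.
Largest gap = 317.93° ⇒ minimal covering band is its complement: 360° − 317.93° = 42.07°.
Band runs from -59.02° eastward to -16.95°.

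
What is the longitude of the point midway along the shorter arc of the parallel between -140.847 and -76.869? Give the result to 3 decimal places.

Signed shortest Δλ from -140.847° to -76.869° is +63.978°.
Midpoint longitude = -140.847° + (+63.978°)/2 = -140.847° + 31.989° = -108.858°.

-108.858°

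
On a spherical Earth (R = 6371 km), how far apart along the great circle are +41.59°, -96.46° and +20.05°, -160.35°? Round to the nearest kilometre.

Δλ = -160.35 − -96.46 = -63.89°.
Δφ = 20.05 − 41.59 = -21.54°.
a = sin²(Δφ/2) + cos φ₁ · cos φ₂ · sin²(Δλ/2) = 0.231610.
c = 2·atan2(√a, √(1−a)) = 1.00418 rad → d = 6371·c ≈ 6397.63 km.

6398 km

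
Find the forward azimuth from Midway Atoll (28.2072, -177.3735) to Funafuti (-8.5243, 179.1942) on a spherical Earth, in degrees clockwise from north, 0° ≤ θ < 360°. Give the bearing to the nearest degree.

Δλ = 179.1942 − -177.3735 = 356.5677°; wrapped into (−180°, 180°]: -3.4323°.
θ = atan2( sin Δλ · cos φ₂ , cos φ₁ · sin φ₂ − sin φ₁ · cos φ₂ · cos Δλ )
  = atan2(-0.05921, -0.59723) = -174.338° → normalised to [0°, 360°): 185.662°.

186°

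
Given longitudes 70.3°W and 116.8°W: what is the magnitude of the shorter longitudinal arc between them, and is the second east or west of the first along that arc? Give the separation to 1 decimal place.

46.5° west

Raw difference: -116.8 − -70.3 = -46.5°.
Normalise into (−180°, 180°]: -46.5° stays -46.5°.
Negative ⇒ the second point lies to the west; separation 46.5°.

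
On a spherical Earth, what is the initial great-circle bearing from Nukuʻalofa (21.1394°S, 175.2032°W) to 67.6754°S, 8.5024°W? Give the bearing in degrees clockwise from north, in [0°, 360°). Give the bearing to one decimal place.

Δλ = -8.5024 − -175.2032 = 166.7008°.
θ = atan2( sin Δλ · cos φ₂ , cos φ₁ · sin φ₂ − sin φ₁ · cos φ₂ · cos Δλ )
  = atan2(0.08738, -0.99611) = 174.987° → normalised to [0°, 360°): 174.987°.

175.0°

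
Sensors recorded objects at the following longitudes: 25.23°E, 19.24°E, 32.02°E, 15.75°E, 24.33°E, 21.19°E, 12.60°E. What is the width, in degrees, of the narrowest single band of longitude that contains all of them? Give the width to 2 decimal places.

19.42°

Sort the longitudes: +12.60°, +15.75°, +19.24°, +21.19°, +24.33°, +25.23°, +32.02°.
Eastward gaps between consecutive values (wrapping around): 3.15°, 3.49°, 1.95°, 3.14°, 0.90°, 6.79°, 340.58°.
Largest gap = 340.58° ⇒ minimal covering band is its complement: 360° − 340.58° = 19.42°.
Band runs from +12.60° eastward to +32.02°.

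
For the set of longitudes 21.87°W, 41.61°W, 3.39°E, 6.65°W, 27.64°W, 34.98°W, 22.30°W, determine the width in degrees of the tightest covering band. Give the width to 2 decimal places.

45.00°

Sort the longitudes: -41.61°, -34.98°, -27.64°, -22.30°, -21.87°, -6.65°, +3.39°.
Eastward gaps between consecutive values (wrapping around): 6.63°, 7.34°, 5.34°, 0.43°, 15.22°, 10.04°, 315.00°.
Largest gap = 315.00° ⇒ minimal covering band is its complement: 360° − 315.00° = 45.00°.
Band runs from -41.61° eastward to +3.39°.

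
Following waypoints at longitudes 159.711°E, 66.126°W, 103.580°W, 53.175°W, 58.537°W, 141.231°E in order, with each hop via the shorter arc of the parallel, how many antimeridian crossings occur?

2

Leg 1: +159.711° → -66.126°, shortest Δλ = 134.163° (east) — crosses 180°.
Leg 2: -66.126° → -103.580°, shortest Δλ = -37.454° (west) — does not cross 180°.
Leg 3: -103.580° → -53.175°, shortest Δλ = 50.405° (east) — does not cross 180°.
Leg 4: -53.175° → -58.537°, shortest Δλ = -5.362° (west) — does not cross 180°.
Leg 5: -58.537° → +141.231°, shortest Δλ = -160.232° (west) — crosses 180°.
Total crossings: 2.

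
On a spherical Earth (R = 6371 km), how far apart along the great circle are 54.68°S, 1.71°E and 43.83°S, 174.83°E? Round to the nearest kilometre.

Δλ = 174.83 − 1.71 = 173.12°.
Δφ = -43.83 − -54.68 = 10.85°.
a = sin²(Δφ/2) + cos φ₁ · cos φ₂ · sin²(Δλ/2) = 0.424507.
c = 2·atan2(√a, √(1−a)) = 1.41923 rad → d = 6371·c ≈ 9041.92 km.

9042 km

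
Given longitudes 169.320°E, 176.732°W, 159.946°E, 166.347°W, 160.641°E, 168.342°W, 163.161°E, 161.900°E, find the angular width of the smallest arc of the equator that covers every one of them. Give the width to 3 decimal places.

33.707°

Sort the longitudes: -176.732°, -168.342°, -166.347°, +159.946°, +160.641°, +161.900°, +163.161°, +169.320°.
Eastward gaps between consecutive values (wrapping around): 8.390°, 1.995°, 326.293°, 0.695°, 1.259°, 1.261°, 6.159°, 13.948°.
Largest gap = 326.293° ⇒ minimal covering band is its complement: 360° − 326.293° = 33.707°.
Band runs from +159.946° eastward to -166.347°, crossing the antimeridian.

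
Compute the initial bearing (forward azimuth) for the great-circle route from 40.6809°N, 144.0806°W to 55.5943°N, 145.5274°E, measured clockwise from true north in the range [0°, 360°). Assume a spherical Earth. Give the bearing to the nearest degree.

Δλ = 145.5274 − -144.0806 = 289.6080°; wrapped into (−180°, 180°]: -70.3920°.
θ = atan2( sin Δλ · cos φ₂ , cos φ₁ · sin φ₂ − sin φ₁ · cos φ₂ · cos Δλ )
  = atan2(-0.53228, 0.50208) = -46.672° → normalised to [0°, 360°): 313.328°.

313°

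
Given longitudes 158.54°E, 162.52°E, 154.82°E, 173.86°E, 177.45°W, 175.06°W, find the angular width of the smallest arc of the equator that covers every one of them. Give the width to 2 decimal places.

Sort the longitudes: -177.45°, -175.06°, +154.82°, +158.54°, +162.52°, +173.86°.
Eastward gaps between consecutive values (wrapping around): 2.39°, 329.88°, 3.72°, 3.98°, 11.34°, 8.69°.
Largest gap = 329.88° ⇒ minimal covering band is its complement: 360° − 329.88° = 30.12°.
Band runs from +154.82° eastward to -175.06°, crossing the antimeridian.

30.12°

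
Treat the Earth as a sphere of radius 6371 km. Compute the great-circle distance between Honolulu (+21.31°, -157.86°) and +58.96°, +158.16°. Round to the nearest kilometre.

5440 km

Δλ = 158.16 − -157.86 = 316.02°; wrapped into (−180°, 180°]: -43.98°.
Δφ = 58.96 − 21.31 = 37.65°.
a = sin²(Δφ/2) + cos φ₁ · cos φ₂ · sin²(Δλ/2) = 0.171475.
c = 2·atan2(√a, √(1−a)) = 0.85390 rad → d = 6371·c ≈ 5440.19 km.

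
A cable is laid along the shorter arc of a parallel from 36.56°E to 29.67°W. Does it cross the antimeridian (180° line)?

Signed shortest Δλ = ((-29.67 − 36.56 + 180) mod 360) − 180 = -66.23°.
Going west by 66.23° from +36.56° reaches -29.67° without touching 180°.

No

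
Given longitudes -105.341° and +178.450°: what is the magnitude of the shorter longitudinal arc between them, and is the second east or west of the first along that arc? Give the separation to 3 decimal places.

76.209° west

Raw difference: 178.450 − -105.341 = 283.791°.
Normalise into (−180°, 180°]: 283.791° − 360° = -76.209°.
Negative ⇒ the second point lies to the west; separation 76.209°.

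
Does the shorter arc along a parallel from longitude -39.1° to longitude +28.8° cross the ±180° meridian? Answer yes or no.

Signed shortest Δλ = ((28.8 − -39.1 + 180) mod 360) − 180 = 67.9°.
Going east by 67.9° from -39.1° reaches +28.8° without touching 180°.

No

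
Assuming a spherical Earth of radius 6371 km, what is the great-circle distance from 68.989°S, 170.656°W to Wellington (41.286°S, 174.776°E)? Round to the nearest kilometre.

Δλ = 174.776 − -170.656 = 345.432°; wrapped into (−180°, 180°]: -14.568°.
Δφ = -41.286 − -68.989 = 27.703°.
a = sin²(Δφ/2) + cos φ₁ · cos φ₂ · sin²(Δλ/2) = 0.061646.
c = 2·atan2(√a, √(1−a)) = 0.50182 rad → d = 6371·c ≈ 3197.11 km.

3197 km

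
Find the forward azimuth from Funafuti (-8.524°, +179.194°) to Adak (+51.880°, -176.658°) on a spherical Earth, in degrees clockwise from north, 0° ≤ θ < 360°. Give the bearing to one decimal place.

Δλ = -176.658 − 179.194 = -355.852°; wrapped into (−180°, 180°]: 4.148°.
θ = atan2( sin Δλ · cos φ₂ , cos φ₁ · sin φ₂ − sin φ₁ · cos φ₂ · cos Δλ )
  = atan2(0.04465, 0.86929) = 2.940° → normalised to [0°, 360°): 2.940°.

2.9°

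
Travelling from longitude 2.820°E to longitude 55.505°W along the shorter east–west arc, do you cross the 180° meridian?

No

Signed shortest Δλ = ((-55.505 − 2.820 + 180) mod 360) − 180 = -58.325°.
Going west by 58.325° from +2.820° reaches -55.505° without touching 180°.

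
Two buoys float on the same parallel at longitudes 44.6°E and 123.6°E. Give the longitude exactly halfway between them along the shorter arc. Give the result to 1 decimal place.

84.1°E

Signed shortest Δλ from +44.6° to +123.6° is +79.0°.
Midpoint longitude = +44.6° + (+79.0°)/2 = +44.6° + 39.5° = +84.1°.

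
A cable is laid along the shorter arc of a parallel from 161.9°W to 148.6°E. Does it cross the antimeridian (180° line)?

Naïve |148.6 − -161.9| = 310.5° > 180°, so the shorter arc goes the other way round — across 180°.
Signed shortest Δλ = ((148.6 − -161.9 + 180) mod 360) − 180 = -49.5°.
Going west by 49.5° from -161.9° passes through 180° before reaching +148.6°.

Yes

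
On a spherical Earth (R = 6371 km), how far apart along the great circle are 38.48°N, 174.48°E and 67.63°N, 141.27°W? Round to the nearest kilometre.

Δλ = -141.27 − 174.48 = -315.75°; wrapped into (−180°, 180°]: 44.25°.
Δφ = 67.63 − 38.48 = 29.15°.
a = sin²(Δφ/2) + cos φ₁ · cos φ₂ · sin²(Δλ/2) = 0.105588.
c = 2·atan2(√a, √(1−a)) = 0.66190 rad → d = 6371·c ≈ 4216.98 km.

4217 km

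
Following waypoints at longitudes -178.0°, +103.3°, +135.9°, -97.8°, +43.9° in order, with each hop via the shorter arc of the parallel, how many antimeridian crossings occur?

Leg 1: -178.0° → +103.3°, shortest Δλ = -78.7° (west) — crosses 180°.
Leg 2: +103.3° → +135.9°, shortest Δλ = 32.6° (east) — does not cross 180°.
Leg 3: +135.9° → -97.8°, shortest Δλ = 126.3° (east) — crosses 180°.
Leg 4: -97.8° → +43.9°, shortest Δλ = 141.7° (east) — does not cross 180°.
Total crossings: 2.

2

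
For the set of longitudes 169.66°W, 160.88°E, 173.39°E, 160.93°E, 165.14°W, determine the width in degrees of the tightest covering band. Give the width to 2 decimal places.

33.98°

Sort the longitudes: -169.66°, -165.14°, +160.88°, +160.93°, +173.39°.
Eastward gaps between consecutive values (wrapping around): 4.52°, 326.02°, 0.05°, 12.46°, 16.95°.
Largest gap = 326.02° ⇒ minimal covering band is its complement: 360° − 326.02° = 33.98°.
Band runs from +160.88° eastward to -165.14°, crossing the antimeridian.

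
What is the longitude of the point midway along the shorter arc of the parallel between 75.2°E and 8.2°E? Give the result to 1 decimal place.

Signed shortest Δλ from +75.2° to +8.2° is -67.0°.
Midpoint longitude = +75.2° + (-67.0°)/2 = +75.2° − 33.5° = +41.7°.

41.7°E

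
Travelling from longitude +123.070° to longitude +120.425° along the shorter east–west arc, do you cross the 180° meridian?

No

Signed shortest Δλ = ((120.425 − 123.070 + 180) mod 360) − 180 = -2.645°.
Going west by 2.645° from +123.070° reaches +120.425° without touching 180°.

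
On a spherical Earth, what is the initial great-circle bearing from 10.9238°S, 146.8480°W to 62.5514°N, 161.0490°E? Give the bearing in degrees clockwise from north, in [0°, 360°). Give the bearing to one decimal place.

338.5°

Δλ = 161.0490 − -146.8480 = 307.8970°; wrapped into (−180°, 180°]: -52.1030°.
θ = atan2( sin Δλ · cos φ₂ , cos φ₁ · sin φ₂ − sin φ₁ · cos φ₂ · cos Δλ )
  = atan2(-0.36375, 0.92500) = -21.467° → normalised to [0°, 360°): 338.533°.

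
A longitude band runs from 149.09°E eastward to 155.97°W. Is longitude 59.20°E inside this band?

Band width going east from +149.09° to -155.97°: ((-155.97 − 149.09) mod 360) = 54.94°.
Offset of +59.20° east of the west edge: ((59.20 − 149.09) mod 360) = 270.11°.
270.11° > 54.94° ⇒ outside.

No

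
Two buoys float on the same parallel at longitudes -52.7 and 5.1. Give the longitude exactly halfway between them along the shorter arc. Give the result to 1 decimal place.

Signed shortest Δλ from -52.7° to +5.1° is +57.8°.
Midpoint longitude = -52.7° + (+57.8°)/2 = -52.7° + 28.9° = -23.8°.

-23.8°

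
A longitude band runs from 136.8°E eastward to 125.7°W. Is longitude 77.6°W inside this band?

No

Band width going east from +136.8° to -125.7°: ((-125.7 − 136.8) mod 360) = 97.5°.
Offset of -77.6° east of the west edge: ((-77.6 − 136.8) mod 360) = 145.6°.
145.6° > 97.5° ⇒ outside.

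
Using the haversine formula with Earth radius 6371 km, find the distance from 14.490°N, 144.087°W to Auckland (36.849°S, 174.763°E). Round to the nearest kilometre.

Δλ = 174.763 − -144.087 = 318.850°; wrapped into (−180°, 180°]: -41.150°.
Δφ = -36.849 − 14.490 = -51.339°.
a = sin²(Δφ/2) + cos φ₁ · cos φ₂ · sin²(Δλ/2) = 0.283332.
c = 2·atan2(√a, √(1−a)) = 1.12261 rad → d = 6371·c ≈ 7152.12 km.

7152 km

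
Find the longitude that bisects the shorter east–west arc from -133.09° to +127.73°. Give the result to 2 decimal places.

Signed shortest Δλ from -133.09° to +127.73° is -99.18°.
Midpoint longitude = -133.09° + (-99.18°)/2 = -133.09° − 49.59° = -182.68°.
Normalise into (−180°, 180°]: +177.32°.
(The naïve average (-133.09 + +127.73)/2 = -2.68° is on the wrong side of the globe.)

+177.32°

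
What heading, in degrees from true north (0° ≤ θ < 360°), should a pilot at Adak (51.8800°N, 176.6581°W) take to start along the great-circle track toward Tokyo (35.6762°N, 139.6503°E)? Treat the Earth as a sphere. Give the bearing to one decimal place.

259.7°

Δλ = 139.6503 − -176.6581 = 316.3084°; wrapped into (−180°, 180°]: -43.6916°.
θ = atan2( sin Δλ · cos φ₂ , cos φ₁ · sin φ₂ − sin φ₁ · cos φ₂ · cos Δλ )
  = atan2(-0.56114, -0.10208) = -100.310° → normalised to [0°, 360°): 259.690°.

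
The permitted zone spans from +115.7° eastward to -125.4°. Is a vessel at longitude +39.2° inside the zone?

No

Band width going east from +115.7° to -125.4°: ((-125.4 − 115.7) mod 360) = 118.9°.
Offset of +39.2° east of the west edge: ((39.2 − 115.7) mod 360) = 283.5°.
283.5° > 118.9° ⇒ outside.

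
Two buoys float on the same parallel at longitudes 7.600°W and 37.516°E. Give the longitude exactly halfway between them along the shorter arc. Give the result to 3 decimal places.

14.958°E

Signed shortest Δλ from -7.600° to +37.516° is +45.116°.
Midpoint longitude = -7.600° + (+45.116°)/2 = -7.600° + 22.558° = +14.958°.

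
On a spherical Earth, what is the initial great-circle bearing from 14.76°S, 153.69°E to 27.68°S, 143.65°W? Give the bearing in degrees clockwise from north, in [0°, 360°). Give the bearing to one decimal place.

113.7°

Δλ = -143.65 − 153.69 = -297.34°; wrapped into (−180°, 180°]: 62.66°.
θ = atan2( sin Δλ · cos φ₂ , cos φ₁ · sin φ₂ − sin φ₁ · cos φ₂ · cos Δλ )
  = atan2(0.78664, -0.34559) = 113.717° → normalised to [0°, 360°): 113.717°.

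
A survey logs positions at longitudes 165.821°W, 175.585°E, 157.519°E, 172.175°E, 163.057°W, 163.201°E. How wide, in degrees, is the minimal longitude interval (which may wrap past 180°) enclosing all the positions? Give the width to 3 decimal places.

Sort the longitudes: -165.821°, -163.057°, +157.519°, +163.201°, +172.175°, +175.585°.
Eastward gaps between consecutive values (wrapping around): 2.764°, 320.576°, 5.682°, 8.974°, 3.410°, 18.594°.
Largest gap = 320.576° ⇒ minimal covering band is its complement: 360° − 320.576° = 39.424°.
Band runs from +157.519° eastward to -163.057°, crossing the antimeridian.

39.424°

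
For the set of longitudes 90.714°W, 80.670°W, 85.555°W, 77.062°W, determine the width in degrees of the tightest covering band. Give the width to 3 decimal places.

Sort the longitudes: -90.714°, -85.555°, -80.670°, -77.062°.
Eastward gaps between consecutive values (wrapping around): 5.159°, 4.885°, 3.608°, 346.348°.
Largest gap = 346.348° ⇒ minimal covering band is its complement: 360° − 346.348° = 13.652°.
Band runs from -90.714° eastward to -77.062°.

13.652°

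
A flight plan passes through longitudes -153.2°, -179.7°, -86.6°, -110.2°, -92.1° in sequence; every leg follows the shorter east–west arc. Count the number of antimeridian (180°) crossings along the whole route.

Leg 1: -153.2° → -179.7°, shortest Δλ = -26.5° (west) — does not cross 180°.
Leg 2: -179.7° → -86.6°, shortest Δλ = 93.1° (east) — does not cross 180°.
Leg 3: -86.6° → -110.2°, shortest Δλ = -23.6° (west) — does not cross 180°.
Leg 4: -110.2° → -92.1°, shortest Δλ = 18.1° (east) — does not cross 180°.
Total crossings: 0.

0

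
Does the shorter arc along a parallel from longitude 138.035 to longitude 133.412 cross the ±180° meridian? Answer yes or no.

Signed shortest Δλ = ((133.412 − 138.035 + 180) mod 360) − 180 = -4.623°.
Going west by 4.623° from +138.035° reaches +133.412° without touching 180°.

No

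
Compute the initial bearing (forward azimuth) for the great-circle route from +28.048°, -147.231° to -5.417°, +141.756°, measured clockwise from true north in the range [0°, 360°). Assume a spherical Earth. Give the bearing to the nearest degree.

256°

Δλ = 141.756 − -147.231 = 288.987°; wrapped into (−180°, 180°]: -71.013°.
θ = atan2( sin Δλ · cos φ₂ , cos φ₁ · sin φ₂ − sin φ₁ · cos φ₂ · cos Δλ )
  = atan2(-0.94137, -0.23562) = -104.052° → normalised to [0°, 360°): 255.948°.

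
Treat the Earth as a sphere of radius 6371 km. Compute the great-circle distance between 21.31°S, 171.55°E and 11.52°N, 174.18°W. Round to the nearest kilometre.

3969 km

Δλ = -174.18 − 171.55 = -345.73°; wrapped into (−180°, 180°]: 14.27°.
Δφ = 11.52 − -21.31 = 32.83°.
a = sin²(Δφ/2) + cos φ₁ · cos φ₂ · sin²(Δλ/2) = 0.093942.
c = 2·atan2(√a, √(1−a)) = 0.62303 rad → d = 6371·c ≈ 3969.30 km.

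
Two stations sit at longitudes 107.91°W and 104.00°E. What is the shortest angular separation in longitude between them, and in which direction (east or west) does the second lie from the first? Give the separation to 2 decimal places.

148.09° west

Raw difference: 104.00 − -107.91 = 211.91°.
Normalise into (−180°, 180°]: 211.91° − 360° = -148.09°.
Negative ⇒ the second point lies to the west; separation 148.09°.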